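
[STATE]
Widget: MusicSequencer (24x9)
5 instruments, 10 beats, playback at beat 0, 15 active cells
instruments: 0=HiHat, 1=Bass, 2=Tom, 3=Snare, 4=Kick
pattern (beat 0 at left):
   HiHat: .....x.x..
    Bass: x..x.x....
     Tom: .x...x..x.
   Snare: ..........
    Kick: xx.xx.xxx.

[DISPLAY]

      ▼123456789        
 HiHat·····█·█··        
  Bass█··█·█····        
   Tom·█···█··█·        
 Snare··········        
  Kick██·██·███·        
                        
                        
                        


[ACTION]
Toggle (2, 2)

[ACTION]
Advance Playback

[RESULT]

      0▼23456789        
 HiHat·····█·█··        
  Bass█··█·█····        
   Tom·██··█··█·        
 Snare··········        
  Kick██·██·███·        
                        
                        
                        


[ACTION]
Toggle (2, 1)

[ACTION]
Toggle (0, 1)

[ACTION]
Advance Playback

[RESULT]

      01▼3456789        
 HiHat·█···█·█··        
  Bass█··█·█····        
   Tom··█··█··█·        
 Snare··········        
  Kick██·██·███·        
                        
                        
                        


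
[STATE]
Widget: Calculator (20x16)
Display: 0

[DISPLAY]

                   0
┌───┬───┬───┬───┐   
│ 7 │ 8 │ 9 │ ÷ │   
├───┼───┼───┼───┤   
│ 4 │ 5 │ 6 │ × │   
├───┼───┼───┼───┤   
│ 1 │ 2 │ 3 │ - │   
├───┼───┼───┼───┤   
│ 0 │ . │ = │ + │   
├───┼───┼───┼───┤   
│ C │ MC│ MR│ M+│   
└───┴───┴───┴───┘   
                    
                    
                    
                    


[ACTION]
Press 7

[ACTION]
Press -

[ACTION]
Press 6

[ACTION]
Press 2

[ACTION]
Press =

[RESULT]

                 -55
┌───┬───┬───┬───┐   
│ 7 │ 8 │ 9 │ ÷ │   
├───┼───┼───┼───┤   
│ 4 │ 5 │ 6 │ × │   
├───┼───┼───┼───┤   
│ 1 │ 2 │ 3 │ - │   
├───┼───┼───┼───┤   
│ 0 │ . │ = │ + │   
├───┼───┼───┼───┤   
│ C │ MC│ MR│ M+│   
└───┴───┴───┴───┘   
                    
                    
                    
                    


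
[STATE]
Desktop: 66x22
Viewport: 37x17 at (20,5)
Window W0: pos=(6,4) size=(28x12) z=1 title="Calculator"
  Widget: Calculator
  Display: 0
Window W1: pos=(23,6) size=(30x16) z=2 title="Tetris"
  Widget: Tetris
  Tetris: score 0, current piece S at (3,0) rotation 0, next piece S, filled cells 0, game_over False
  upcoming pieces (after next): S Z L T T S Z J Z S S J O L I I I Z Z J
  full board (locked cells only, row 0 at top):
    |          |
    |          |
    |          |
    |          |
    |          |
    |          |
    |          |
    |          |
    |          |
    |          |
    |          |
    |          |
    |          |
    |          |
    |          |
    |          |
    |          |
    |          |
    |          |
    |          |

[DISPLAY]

             ┃                       
───┏━━━━━━━━━━━━━━━━━━━━━━━━━━━━┓    
   ┃ Tetris                     ┃    
───┠────────────────────────────┨    
 ÷ ┃          │Next:            ┃    
───┃          │ ░░              ┃    
 × ┃          │░░               ┃    
───┃          │                 ┃    
 - ┃          │                 ┃    
───┃          │                 ┃    
━━━┃          │Score:           ┃    
   ┃          │0                ┃    
   ┃          │                 ┃    
   ┃          │                 ┃    
   ┃          │                 ┃    
   ┃          │                 ┃    
   ┗━━━━━━━━━━━━━━━━━━━━━━━━━━━━┛    


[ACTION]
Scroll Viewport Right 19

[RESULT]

    ┃                                
━━━━━━━━━━━━━━━━━━━━━━━┓             
is                     ┃             
───────────────────────┨             
     │Next:            ┃             
     │ ░░              ┃             
     │░░               ┃             
     │                 ┃             
     │                 ┃             
     │                 ┃             
     │Score:           ┃             
     │0                ┃             
     │                 ┃             
     │                 ┃             
     │                 ┃             
     │                 ┃             
━━━━━━━━━━━━━━━━━━━━━━━┛             


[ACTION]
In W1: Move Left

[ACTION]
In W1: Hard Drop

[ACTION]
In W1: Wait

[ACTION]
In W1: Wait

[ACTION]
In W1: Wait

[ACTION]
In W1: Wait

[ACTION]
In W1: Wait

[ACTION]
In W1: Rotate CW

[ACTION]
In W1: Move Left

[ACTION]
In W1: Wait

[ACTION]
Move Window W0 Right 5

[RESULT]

         ┃                           
━━━━━━━━━━━━━━━━━━━━━━━┓             
is                     ┃             
───────────────────────┨             
     │Next:            ┃             
     │ ░░              ┃             
     │░░               ┃             
     │                 ┃             
     │                 ┃             
     │                 ┃             
     │Score:           ┃             
     │0                ┃             
     │                 ┃             
     │                 ┃             
     │                 ┃             
     │                 ┃             
━━━━━━━━━━━━━━━━━━━━━━━┛             


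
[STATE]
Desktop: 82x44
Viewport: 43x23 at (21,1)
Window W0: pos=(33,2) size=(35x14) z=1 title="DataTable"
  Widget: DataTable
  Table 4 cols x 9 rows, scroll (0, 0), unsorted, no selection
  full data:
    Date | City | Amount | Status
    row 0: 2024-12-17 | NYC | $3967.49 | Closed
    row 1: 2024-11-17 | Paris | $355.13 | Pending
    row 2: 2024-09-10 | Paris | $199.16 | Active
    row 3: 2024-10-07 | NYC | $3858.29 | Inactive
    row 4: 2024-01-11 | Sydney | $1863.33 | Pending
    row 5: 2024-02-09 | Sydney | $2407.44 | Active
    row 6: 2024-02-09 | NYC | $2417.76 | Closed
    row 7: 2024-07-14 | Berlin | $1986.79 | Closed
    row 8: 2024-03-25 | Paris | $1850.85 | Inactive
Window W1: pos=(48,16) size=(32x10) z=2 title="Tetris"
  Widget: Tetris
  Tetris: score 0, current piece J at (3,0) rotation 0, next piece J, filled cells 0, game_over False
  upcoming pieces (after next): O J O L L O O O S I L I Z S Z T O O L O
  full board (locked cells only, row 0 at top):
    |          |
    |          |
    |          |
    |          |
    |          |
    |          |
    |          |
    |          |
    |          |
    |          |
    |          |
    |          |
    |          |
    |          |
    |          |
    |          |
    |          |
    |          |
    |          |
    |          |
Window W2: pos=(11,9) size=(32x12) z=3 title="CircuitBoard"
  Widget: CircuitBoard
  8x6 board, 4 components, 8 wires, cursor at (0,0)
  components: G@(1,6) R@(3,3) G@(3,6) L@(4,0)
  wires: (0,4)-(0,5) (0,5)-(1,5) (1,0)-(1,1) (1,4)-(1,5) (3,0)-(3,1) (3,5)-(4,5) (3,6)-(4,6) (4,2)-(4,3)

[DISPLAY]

                                           
            ┏━━━━━━━━━━━━━━━━━━━━━━━━━━━━━━
            ┃ DataTable                    
            ┠──────────────────────────────
            ┃Date      │City  │Amount  │Sta
            ┃──────────┼──────┼────────┼───
            ┃2024-12-17│NYC   │$3967.49│Clo
            ┃2024-11-17│Paris │$355.13 │Pen
━━━━━━━━━━━━━━━━━━━━━┓0│Paris │$199.16 │Act
oard                 ┃7│NYC   │$3858.29│Ina
─────────────────────┨1│Sydney│$1863.33│Pen
3 4 5 6 7            ┃9│Sydney│$2407.44│Act
           · ─ ·     ┃9│NYC   │$2417.76│Clo
               │     ┃4│Berlin│$1986.79│Clo
           · ─ ·   G ┃━━━━━━━━━━━━━━━━━━━━━
                     ┃     ┏━━━━━━━━━━━━━━━
                     ┃     ┃ Tetris        
                     ┃     ┠───────────────
       R       ·   G ┃     ┃          │Next
━━━━━━━━━━━━━━━━━━━━━┛     ┃          │█   
                           ┃          │███ 
                           ┃          │    
                           ┃          │    


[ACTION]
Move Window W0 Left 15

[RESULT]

                                           
━━━━━━━━━━━━━━━━━━━━━━━━━━━━━━━┓           
ataTable                       ┃           
───────────────────────────────┨           
te      │City  │Amount  │Status┃           
────────┼──────┼────────┼──────┃           
24-12-17│NYC   │$3967.49│Closed┃           
24-11-17│Paris │$355.13 │Pendin┃           
━━━━━━━━━━━━━━━━━━━━━┓6 │Active┃           
oard                 ┃29│Inacti┃           
─────────────────────┨33│Pendin┃           
3 4 5 6 7            ┃44│Active┃           
           · ─ ·     ┃76│Closed┃           
               │     ┃79│Closed┃           
           · ─ ·   G ┃━━━━━━━━━┛           
                     ┃     ┏━━━━━━━━━━━━━━━
                     ┃     ┃ Tetris        
                     ┃     ┠───────────────
       R       ·   G ┃     ┃          │Next
━━━━━━━━━━━━━━━━━━━━━┛     ┃          │█   
                           ┃          │███ 
                           ┃          │    
                           ┃          │    


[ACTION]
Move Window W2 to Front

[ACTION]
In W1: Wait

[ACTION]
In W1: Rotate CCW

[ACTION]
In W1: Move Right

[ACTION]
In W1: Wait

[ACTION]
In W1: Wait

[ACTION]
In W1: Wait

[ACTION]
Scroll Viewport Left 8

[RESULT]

                                           
     ┏━━━━━━━━━━━━━━━━━━━━━━━━━━━━━━━━━┓   
     ┃ DataTable                       ┃   
     ┠─────────────────────────────────┨   
     ┃Date      │City  │Amount  │Status┃   
     ┃──────────┼──────┼────────┼──────┃   
     ┃2024-12-17│NYC   │$3967.49│Closed┃   
     ┃2024-11-17│Paris │$355.13 │Pendin┃   
━━━━━━━━━━━━━━━━━━━━━━━━━━━━━┓6 │Active┃   
CircuitBoard                 ┃29│Inacti┃   
─────────────────────────────┨33│Pendin┃   
  0 1 2 3 4 5 6 7            ┃44│Active┃   
  [.]              · ─ ·     ┃76│Closed┃   
                       │     ┃79│Closed┃   
   · ─ ·           · ─ ·   G ┃━━━━━━━━━┛   
                             ┃     ┏━━━━━━━
                             ┃     ┃ Tetris
                             ┃     ┠───────
   · ─ ·       R       ·   G ┃     ┃       
━━━━━━━━━━━━━━━━━━━━━━━━━━━━━┛     ┃       
                                   ┃       
                                   ┃       
                                   ┃       


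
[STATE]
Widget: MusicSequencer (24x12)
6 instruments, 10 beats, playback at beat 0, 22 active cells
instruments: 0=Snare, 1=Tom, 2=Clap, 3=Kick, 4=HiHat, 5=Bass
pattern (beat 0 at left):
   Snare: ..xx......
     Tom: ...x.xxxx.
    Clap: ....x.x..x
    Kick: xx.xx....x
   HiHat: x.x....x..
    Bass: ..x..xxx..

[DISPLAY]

      ▼123456789        
 Snare··██······        
   Tom···█·████·        
  Clap····█·█··█        
  Kick██·██····█        
 HiHat█·█····█··        
  Bass··█··███··        
                        
                        
                        
                        
                        


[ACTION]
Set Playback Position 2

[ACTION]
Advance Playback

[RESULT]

      012▼456789        
 Snare··██······        
   Tom···█·████·        
  Clap····█·█··█        
  Kick██·██····█        
 HiHat█·█····█··        
  Bass··█··███··        
                        
                        
                        
                        
                        


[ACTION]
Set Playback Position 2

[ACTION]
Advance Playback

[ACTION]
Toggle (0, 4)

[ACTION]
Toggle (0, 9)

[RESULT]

      012▼456789        
 Snare··███····█        
   Tom···█·████·        
  Clap····█·█··█        
  Kick██·██····█        
 HiHat█·█····█··        
  Bass··█··███··        
                        
                        
                        
                        
                        


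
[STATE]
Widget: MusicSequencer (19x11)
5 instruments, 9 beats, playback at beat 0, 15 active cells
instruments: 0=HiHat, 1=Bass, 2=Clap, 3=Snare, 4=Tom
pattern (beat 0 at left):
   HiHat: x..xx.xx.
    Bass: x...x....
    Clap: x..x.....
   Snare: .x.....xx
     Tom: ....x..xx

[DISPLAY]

      ▼12345678    
 HiHat█··██·██·    
  Bass█···█····    
  Clap█··█·····    
 Snare·█·····██    
   Tom····█··██    
                   
                   
                   
                   
                   


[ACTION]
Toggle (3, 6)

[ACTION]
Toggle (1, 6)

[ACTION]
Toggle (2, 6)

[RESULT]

      ▼12345678    
 HiHat█··██·██·    
  Bass█···█·█··    
  Clap█··█··█··    
 Snare·█····███    
   Tom····█··██    
                   
                   
                   
                   
                   


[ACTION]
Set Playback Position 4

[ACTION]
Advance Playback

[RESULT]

      01234▼678    
 HiHat█··██·██·    
  Bass█···█·█··    
  Clap█··█··█··    
 Snare·█····███    
   Tom····█··██    
                   
                   
                   
                   
                   


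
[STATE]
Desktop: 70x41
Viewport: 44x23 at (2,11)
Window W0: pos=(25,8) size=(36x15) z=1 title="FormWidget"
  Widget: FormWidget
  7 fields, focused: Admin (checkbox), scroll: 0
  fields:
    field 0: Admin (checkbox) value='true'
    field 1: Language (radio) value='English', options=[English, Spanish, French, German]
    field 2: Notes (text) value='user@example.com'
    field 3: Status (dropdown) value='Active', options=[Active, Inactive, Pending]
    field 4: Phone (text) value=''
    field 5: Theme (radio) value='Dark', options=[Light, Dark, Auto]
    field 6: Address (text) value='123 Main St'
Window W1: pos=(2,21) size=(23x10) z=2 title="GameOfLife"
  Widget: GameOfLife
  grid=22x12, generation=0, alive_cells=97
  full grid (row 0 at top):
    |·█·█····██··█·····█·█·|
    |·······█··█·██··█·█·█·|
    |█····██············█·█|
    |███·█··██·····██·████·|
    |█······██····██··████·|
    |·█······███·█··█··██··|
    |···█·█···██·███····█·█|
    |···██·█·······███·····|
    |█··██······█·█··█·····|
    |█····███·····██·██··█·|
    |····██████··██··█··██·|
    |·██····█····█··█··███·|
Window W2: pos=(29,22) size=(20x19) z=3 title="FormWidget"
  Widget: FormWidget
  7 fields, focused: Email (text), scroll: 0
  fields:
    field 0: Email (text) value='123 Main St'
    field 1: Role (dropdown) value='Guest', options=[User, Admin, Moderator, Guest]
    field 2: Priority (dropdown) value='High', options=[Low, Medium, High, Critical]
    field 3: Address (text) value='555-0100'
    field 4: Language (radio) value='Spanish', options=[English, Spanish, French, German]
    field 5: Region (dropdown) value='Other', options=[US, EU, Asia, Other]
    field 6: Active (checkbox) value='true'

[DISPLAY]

                       ┃> Admin:      [x]   
                       ┃  Language:   (●) En
                       ┃  Notes:      [user@
                       ┃  Status:     [Activ
                       ┃  Phone:      [     
                       ┃  Theme:      ( ) Li
                       ┃  Address:    [123 M
                       ┃                    
                       ┃                    
                       ┃                    
┏━━━━━━━━━━━━━━━━━━━━━┓┃                    
┃ GameOfLife          ┃┗━━━┏━━━━━━━━━━━━━━━━
┠─────────────────────┨    ┃ FormWidget     
┃Gen: 0               ┃    ┠────────────────
┃███·█··██·····██·████┃    ┃> Email:      [1
┃█······██····██··████┃    ┃  Role:       [G
┃·█······███·█··█··██·┃    ┃  Priority:   [H
┃···█·█···██·███····█·┃    ┃  Address:    [5
┃···██·█·······███····┃    ┃  Language:   ( 
┗━━━━━━━━━━━━━━━━━━━━━┛    ┃  Region:     [O
                           ┃  Active:     [x
                           ┃                
                           ┃                


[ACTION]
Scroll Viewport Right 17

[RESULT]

      ┃> Admin:      [x]                 ┃  
      ┃  Language:   (●) English  ( ) Spa┃  
      ┃  Notes:      [user@example.com  ]┃  
      ┃  Status:     [Active           ▼]┃  
      ┃  Phone:      [                  ]┃  
      ┃  Theme:      ( ) Light  (●) Dark ┃  
      ┃  Address:    [123 Main St       ]┃  
      ┃                                  ┃  
      ┃                                  ┃  
      ┃                                  ┃  
━━━━━┓┃                                  ┃  
     ┃┗━━━┏━━━━━━━━━━━━━━━━━━┓━━━━━━━━━━━┛  
─────┨    ┃ FormWidget       ┃              
     ┃    ┠──────────────────┨              
·████┃    ┃> Email:      [12]┃              
·████┃    ┃  Role:       [G▼]┃              
··██·┃    ┃  Priority:   [H▼]┃              
···█·┃    ┃  Address:    [55]┃              
█····┃    ┃  Language:   ( ) ┃              
━━━━━┛    ┃  Region:     [O▼]┃              
          ┃  Active:     [x] ┃              
          ┃                  ┃              
          ┃                  ┃              


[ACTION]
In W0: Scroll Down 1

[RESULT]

      ┃  Language:   (●) English  ( ) Spa┃  
      ┃  Notes:      [user@example.com  ]┃  
      ┃  Status:     [Active           ▼]┃  
      ┃  Phone:      [                  ]┃  
      ┃  Theme:      ( ) Light  (●) Dark ┃  
      ┃  Address:    [123 Main St       ]┃  
      ┃                                  ┃  
      ┃                                  ┃  
      ┃                                  ┃  
      ┃                                  ┃  
━━━━━┓┃                                  ┃  
     ┃┗━━━┏━━━━━━━━━━━━━━━━━━┓━━━━━━━━━━━┛  
─────┨    ┃ FormWidget       ┃              
     ┃    ┠──────────────────┨              
·████┃    ┃> Email:      [12]┃              
·████┃    ┃  Role:       [G▼]┃              
··██·┃    ┃  Priority:   [H▼]┃              
···█·┃    ┃  Address:    [55]┃              
█····┃    ┃  Language:   ( ) ┃              
━━━━━┛    ┃  Region:     [O▼]┃              
          ┃  Active:     [x] ┃              
          ┃                  ┃              
          ┃                  ┃              


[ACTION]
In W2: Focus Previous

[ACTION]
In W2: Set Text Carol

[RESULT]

      ┃  Language:   (●) English  ( ) Spa┃  
      ┃  Notes:      [user@example.com  ]┃  
      ┃  Status:     [Active           ▼]┃  
      ┃  Phone:      [                  ]┃  
      ┃  Theme:      ( ) Light  (●) Dark ┃  
      ┃  Address:    [123 Main St       ]┃  
      ┃                                  ┃  
      ┃                                  ┃  
      ┃                                  ┃  
      ┃                                  ┃  
━━━━━┓┃                                  ┃  
     ┃┗━━━┏━━━━━━━━━━━━━━━━━━┓━━━━━━━━━━━┛  
─────┨    ┃ FormWidget       ┃              
     ┃    ┠──────────────────┨              
·████┃    ┃  Email:      [12]┃              
·████┃    ┃  Role:       [G▼]┃              
··██·┃    ┃  Priority:   [H▼]┃              
···█·┃    ┃  Address:    [55]┃              
█····┃    ┃  Language:   ( ) ┃              
━━━━━┛    ┃  Region:     [O▼]┃              
          ┃> Active:     [x] ┃              
          ┃                  ┃              
          ┃                  ┃              


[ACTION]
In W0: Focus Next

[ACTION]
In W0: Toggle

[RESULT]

      ┃> Language:   (●) English  ( ) Spa┃  
      ┃  Notes:      [user@example.com  ]┃  
      ┃  Status:     [Active           ▼]┃  
      ┃  Phone:      [                  ]┃  
      ┃  Theme:      ( ) Light  (●) Dark ┃  
      ┃  Address:    [123 Main St       ]┃  
      ┃                                  ┃  
      ┃                                  ┃  
      ┃                                  ┃  
      ┃                                  ┃  
━━━━━┓┃                                  ┃  
     ┃┗━━━┏━━━━━━━━━━━━━━━━━━┓━━━━━━━━━━━┛  
─────┨    ┃ FormWidget       ┃              
     ┃    ┠──────────────────┨              
·████┃    ┃  Email:      [12]┃              
·████┃    ┃  Role:       [G▼]┃              
··██·┃    ┃  Priority:   [H▼]┃              
···█·┃    ┃  Address:    [55]┃              
█····┃    ┃  Language:   ( ) ┃              
━━━━━┛    ┃  Region:     [O▼]┃              
          ┃> Active:     [x] ┃              
          ┃                  ┃              
          ┃                  ┃              


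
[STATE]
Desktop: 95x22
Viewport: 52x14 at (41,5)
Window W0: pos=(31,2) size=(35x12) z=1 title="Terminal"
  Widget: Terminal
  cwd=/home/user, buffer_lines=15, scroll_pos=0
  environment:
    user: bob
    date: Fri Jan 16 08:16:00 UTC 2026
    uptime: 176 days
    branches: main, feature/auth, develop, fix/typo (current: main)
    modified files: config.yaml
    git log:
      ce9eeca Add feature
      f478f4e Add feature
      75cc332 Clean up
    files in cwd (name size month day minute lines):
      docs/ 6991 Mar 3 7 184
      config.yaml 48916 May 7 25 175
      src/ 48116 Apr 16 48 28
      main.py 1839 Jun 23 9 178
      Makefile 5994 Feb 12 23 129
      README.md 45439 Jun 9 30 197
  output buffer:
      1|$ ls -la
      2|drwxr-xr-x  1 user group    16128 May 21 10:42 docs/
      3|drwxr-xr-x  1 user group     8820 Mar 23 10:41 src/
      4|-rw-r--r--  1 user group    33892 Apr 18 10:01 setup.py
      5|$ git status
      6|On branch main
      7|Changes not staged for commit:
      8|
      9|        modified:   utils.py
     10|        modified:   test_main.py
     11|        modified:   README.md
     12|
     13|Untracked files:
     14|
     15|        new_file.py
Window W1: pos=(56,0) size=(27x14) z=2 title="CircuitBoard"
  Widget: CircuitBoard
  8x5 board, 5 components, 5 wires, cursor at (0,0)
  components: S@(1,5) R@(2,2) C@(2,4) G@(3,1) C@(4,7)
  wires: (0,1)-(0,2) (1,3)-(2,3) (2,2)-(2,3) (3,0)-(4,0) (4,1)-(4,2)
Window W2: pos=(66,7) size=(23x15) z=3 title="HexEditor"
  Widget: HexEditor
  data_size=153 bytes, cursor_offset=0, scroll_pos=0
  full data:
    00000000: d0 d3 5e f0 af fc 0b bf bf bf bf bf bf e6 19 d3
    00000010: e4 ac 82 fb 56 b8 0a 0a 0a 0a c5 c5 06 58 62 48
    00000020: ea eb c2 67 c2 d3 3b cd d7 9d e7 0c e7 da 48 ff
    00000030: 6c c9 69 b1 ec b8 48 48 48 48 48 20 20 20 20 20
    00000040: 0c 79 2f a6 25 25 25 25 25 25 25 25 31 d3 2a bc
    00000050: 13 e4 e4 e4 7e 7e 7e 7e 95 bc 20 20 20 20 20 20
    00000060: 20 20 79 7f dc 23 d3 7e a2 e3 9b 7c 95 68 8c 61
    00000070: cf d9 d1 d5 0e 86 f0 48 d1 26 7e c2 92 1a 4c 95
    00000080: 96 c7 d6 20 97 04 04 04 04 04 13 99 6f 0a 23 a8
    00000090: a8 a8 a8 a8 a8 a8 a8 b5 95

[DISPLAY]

               ┃                         ┃          
x  1 user group┃1               ·       S┃          
x  1 user group┃         ┏━━━━━━━━━━━━━━━━━━━━━┓    
-  1 user group┃2        ┃ HexEditor           ┃    
tus            ┃         ┠─────────────────────┨    
 main          ┃3   ·   G┃00000000  D0 d3 5e f0┃    
ot staged for c┃    │    ┃00000010  e4 ac 82 fb┃    
               ┃4   ·   ·┃00000020  ea eb c2 67┃    
━━━━━━━━━━━━━━━┗━━━━━━━━━┃00000030  6c c9 69 b1┃    
                         ┃00000040  0c 79 2f a6┃    
                         ┃00000050  13 e4 e4 e4┃    
                         ┃00000060  20 20 79 7f┃    
                         ┃00000070  cf d9 d1 d5┃    
                         ┃00000080  96 c7 d6 20┃    


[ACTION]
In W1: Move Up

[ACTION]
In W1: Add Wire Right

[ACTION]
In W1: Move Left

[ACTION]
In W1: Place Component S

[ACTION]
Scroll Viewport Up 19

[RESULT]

               ┏━━━━━━━━━━━━━━━━━━━━━━━━━┓          
               ┃ CircuitBoard            ┃          
━━━━━━━━━━━━━━━┠─────────────────────────┨          
               ┃   0 1 2 3 4 5 6 7       ┃          
───────────────┃0  [S]─ · ─ ·            ┃          
               ┃                         ┃          
x  1 user group┃1               ·       S┃          
x  1 user group┃         ┏━━━━━━━━━━━━━━━━━━━━━┓    
-  1 user group┃2        ┃ HexEditor           ┃    
tus            ┃         ┠─────────────────────┨    
 main          ┃3   ·   G┃00000000  D0 d3 5e f0┃    
ot staged for c┃    │    ┃00000010  e4 ac 82 fb┃    
               ┃4   ·   ·┃00000020  ea eb c2 67┃    
━━━━━━━━━━━━━━━┗━━━━━━━━━┃00000030  6c c9 69 b1┃    


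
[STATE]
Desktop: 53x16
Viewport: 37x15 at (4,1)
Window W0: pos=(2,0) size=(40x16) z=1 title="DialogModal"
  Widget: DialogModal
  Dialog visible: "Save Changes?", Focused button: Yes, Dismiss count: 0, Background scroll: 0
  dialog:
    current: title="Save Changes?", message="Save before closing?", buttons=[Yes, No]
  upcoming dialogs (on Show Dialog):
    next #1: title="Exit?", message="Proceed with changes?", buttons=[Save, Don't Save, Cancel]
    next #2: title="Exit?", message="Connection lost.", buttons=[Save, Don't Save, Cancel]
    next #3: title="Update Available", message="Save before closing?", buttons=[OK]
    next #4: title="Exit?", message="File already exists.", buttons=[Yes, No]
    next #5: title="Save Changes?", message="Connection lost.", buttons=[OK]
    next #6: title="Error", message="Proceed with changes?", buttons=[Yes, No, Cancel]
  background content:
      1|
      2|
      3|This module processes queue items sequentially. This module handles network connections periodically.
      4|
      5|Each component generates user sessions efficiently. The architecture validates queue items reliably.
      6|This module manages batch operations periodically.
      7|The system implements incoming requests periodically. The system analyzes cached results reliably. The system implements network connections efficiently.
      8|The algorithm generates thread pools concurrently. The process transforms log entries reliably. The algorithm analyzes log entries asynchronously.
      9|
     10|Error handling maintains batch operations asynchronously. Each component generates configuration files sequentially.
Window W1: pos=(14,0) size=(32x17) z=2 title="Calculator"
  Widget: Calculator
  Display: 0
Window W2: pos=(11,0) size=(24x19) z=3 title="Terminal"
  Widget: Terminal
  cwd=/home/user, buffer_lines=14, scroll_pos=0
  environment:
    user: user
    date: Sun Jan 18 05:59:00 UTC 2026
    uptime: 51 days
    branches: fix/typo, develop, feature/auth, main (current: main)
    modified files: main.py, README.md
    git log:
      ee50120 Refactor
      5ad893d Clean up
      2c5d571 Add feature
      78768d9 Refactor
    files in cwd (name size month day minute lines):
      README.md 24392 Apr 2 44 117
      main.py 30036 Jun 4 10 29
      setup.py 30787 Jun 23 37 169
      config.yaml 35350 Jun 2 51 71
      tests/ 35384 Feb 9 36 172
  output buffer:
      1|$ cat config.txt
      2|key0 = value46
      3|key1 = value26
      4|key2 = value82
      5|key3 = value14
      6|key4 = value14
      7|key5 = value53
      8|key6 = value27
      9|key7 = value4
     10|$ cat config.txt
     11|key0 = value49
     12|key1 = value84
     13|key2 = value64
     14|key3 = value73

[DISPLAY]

DialogM┃ Terminal             ┃      
───────┠──────────────────────┨──────
       ┃$ cat config.txt      ┃      
       ┃key0 = value46        ┃      
his mod┃key1 = value26        ┃      
      ┌┃key2 = value82        ┃      
ach co│┃key3 = value14        ┃      
his mo│┃key4 = value14        ┃      
he sys│┃key5 = value53        ┃      
he alg└┃key6 = value27        ┃      
       ┃key7 = value4         ┃      
rror ha┃$ cat config.txt      ┃      
       ┃key0 = value49        ┃      
       ┃key1 = value84        ┃      
━━━━━━━┃key2 = value64        ┃      


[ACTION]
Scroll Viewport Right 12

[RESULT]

minal             ┃          ┃       
──────────────────┨──────────┨       
t config.txt      ┃         0┃       
 = value46        ┃          ┃       
 = value26        ┃          ┃       
 = value82        ┃          ┃       
 = value14        ┃          ┃       
 = value14        ┃          ┃       
 = value53        ┃          ┃       
 = value27        ┃          ┃       
 = value4         ┃          ┃       
t config.txt      ┃          ┃       
 = value49        ┃          ┃       
 = value84        ┃          ┃       
 = value64        ┃          ┃       


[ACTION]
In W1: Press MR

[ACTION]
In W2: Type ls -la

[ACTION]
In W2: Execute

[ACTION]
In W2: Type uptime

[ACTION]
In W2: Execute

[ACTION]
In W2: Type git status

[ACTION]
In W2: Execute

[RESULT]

minal             ┃          ┃       
──────────────────┨──────────┨       
 -la              ┃         0┃       
r--r--  1 user gro┃          ┃       
r--r--  1 user gro┃          ┃       
r--r--  1 user gro┃          ┃       
r--r--  1 user gro┃          ┃       
r-xr-x  1 user gro┃          ┃       
time              ┃          ┃       
00  up 51 days    ┃          ┃       
t status          ┃          ┃       
ranch main        ┃          ┃       
ges not staged for┃          ┃       
                  ┃          ┃       
    modified:   ma┃          ┃       


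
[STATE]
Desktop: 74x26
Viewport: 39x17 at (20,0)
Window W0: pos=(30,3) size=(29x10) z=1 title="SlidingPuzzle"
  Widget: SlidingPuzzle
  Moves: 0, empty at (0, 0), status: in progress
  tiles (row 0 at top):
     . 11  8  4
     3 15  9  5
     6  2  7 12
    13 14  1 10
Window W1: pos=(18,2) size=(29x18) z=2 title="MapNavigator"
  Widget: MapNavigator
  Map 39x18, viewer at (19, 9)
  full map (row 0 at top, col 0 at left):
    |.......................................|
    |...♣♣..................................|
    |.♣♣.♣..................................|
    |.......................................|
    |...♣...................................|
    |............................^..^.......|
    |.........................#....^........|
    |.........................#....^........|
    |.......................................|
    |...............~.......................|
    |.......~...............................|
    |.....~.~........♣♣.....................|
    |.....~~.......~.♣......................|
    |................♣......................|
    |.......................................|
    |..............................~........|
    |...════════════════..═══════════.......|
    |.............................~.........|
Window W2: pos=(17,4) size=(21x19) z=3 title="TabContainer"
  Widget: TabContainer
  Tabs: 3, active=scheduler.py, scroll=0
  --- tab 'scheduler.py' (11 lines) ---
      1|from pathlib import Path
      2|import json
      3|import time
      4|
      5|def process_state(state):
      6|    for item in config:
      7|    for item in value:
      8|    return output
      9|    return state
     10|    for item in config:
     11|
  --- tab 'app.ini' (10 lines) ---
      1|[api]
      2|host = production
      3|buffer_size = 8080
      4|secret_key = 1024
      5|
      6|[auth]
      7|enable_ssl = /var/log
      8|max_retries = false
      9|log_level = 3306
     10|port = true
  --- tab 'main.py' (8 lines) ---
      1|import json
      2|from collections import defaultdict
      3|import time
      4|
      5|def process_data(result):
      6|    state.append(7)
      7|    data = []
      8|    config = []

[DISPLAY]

                                       
                                       
━━━━━━━━━━━━━━━━━━━━━━━━━━┓            
MapNavigator              ┃━━━━━━━━━━━┓
━━━━━━━━━━━━━━━━━┓────────┨           ┃
abContainer      ┃........┃───────────┨
─────────────────┨........┃────┐      ┃
cheduler.py]│ app┃........┃  4 │      ┃
─────────────────┃...^..^.┃────┤      ┃
om pathlib import┃#....^..┃  5 │      ┃
port json        ┃#....^..┃────┤      ┃
port time        ┃........┃ 12 │      ┃
                 ┃........┃━━━━━━━━━━━┛
f process_state(s┃........┃            
  for item in con┃........┃            
  for item in val┃........┃            
  return output  ┃........┃            


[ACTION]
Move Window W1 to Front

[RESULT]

                                       
                                       
━━━━━━━━━━━━━━━━━━━━━━━━━━┓            
MapNavigator              ┃━━━━━━━━━━━┓
──────────────────────────┨           ┃
..........................┃───────────┨
..........................┃────┐      ┃
..........................┃  4 │      ┃
.....................^..^.┃────┤      ┃
..................#....^..┃  5 │      ┃
..................#....^..┃────┤      ┃
..........................┃ 12 │      ┃
........~...@.............┃━━━━━━━━━━━┛
~.........................┃            
~........♣♣...............┃            
.......~.♣................┃            
.........♣................┃            


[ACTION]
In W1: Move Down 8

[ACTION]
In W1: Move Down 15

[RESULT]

                                       
                                       
━━━━━━━━━━━━━━━━━━━━━━━━━━┓            
MapNavigator              ┃━━━━━━━━━━━┓
──────────────────────────┨           ┃
~.........................┃───────────┨
~........♣♣...............┃────┐      ┃
.......~.♣................┃  4 │      ┃
.........♣................┃────┤      ┃
..........................┃  5 │      ┃
.......................~..┃────┤      ┃
════════════..═══════════.┃ 12 │      ┃
............@.........~...┃━━━━━━━━━━━┛
                          ┃            
                          ┃            
                          ┃            
                          ┃            


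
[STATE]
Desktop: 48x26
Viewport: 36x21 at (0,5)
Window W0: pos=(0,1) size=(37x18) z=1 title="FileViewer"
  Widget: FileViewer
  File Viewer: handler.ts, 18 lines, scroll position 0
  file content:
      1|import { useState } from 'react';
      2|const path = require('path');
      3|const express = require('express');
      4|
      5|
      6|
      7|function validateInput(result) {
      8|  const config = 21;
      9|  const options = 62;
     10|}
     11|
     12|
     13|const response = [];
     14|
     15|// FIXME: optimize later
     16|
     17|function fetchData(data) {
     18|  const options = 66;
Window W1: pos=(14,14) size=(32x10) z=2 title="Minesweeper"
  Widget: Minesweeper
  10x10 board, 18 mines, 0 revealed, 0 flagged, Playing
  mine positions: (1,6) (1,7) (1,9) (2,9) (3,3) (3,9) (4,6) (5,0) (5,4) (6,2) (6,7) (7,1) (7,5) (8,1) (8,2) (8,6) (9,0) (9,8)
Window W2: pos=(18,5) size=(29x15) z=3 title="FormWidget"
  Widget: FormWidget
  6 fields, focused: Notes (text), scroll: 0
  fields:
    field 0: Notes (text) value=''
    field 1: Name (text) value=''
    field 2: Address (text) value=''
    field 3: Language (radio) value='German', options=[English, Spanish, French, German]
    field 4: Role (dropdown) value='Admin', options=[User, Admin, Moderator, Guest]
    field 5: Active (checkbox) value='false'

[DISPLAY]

┃const path = requ┏━━━━━━━━━━━━━━━━━
┃const express = r┃ FormWidget      
┃                 ┠─────────────────
┃                 ┃> Notes:      [  
┃                 ┃  Name:       [  
┃function validate┃  Address:    [  
┃  const config = ┃  Language:   ( )
┃  const options =┃  Role:       [Ad
┃}                ┃  Active:     [ ]
┃             ┏━━━┃                 
┃             ┃ Mi┃                 
┃const respons┠───┃                 
┃             ┃■■■┃                 
┗━━━━━━━━━━━━━┃■■■┃                 
              ┃■■■┗━━━━━━━━━━━━━━━━━
              ┃■■■■■■■■■■           
              ┃■■■■■■■■■■           
              ┃■■■■■■■■■■           
              ┗━━━━━━━━━━━━━━━━━━━━━
                                    
                                    


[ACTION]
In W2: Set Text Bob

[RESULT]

┃const path = requ┏━━━━━━━━━━━━━━━━━
┃const express = r┃ FormWidget      
┃                 ┠─────────────────
┃                 ┃> Notes:      [Bo
┃                 ┃  Name:       [  
┃function validate┃  Address:    [  
┃  const config = ┃  Language:   ( )
┃  const options =┃  Role:       [Ad
┃}                ┃  Active:     [ ]
┃             ┏━━━┃                 
┃             ┃ Mi┃                 
┃const respons┠───┃                 
┃             ┃■■■┃                 
┗━━━━━━━━━━━━━┃■■■┃                 
              ┃■■■┗━━━━━━━━━━━━━━━━━
              ┃■■■■■■■■■■           
              ┃■■■■■■■■■■           
              ┃■■■■■■■■■■           
              ┗━━━━━━━━━━━━━━━━━━━━━
                                    
                                    


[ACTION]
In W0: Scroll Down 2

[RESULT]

┃                 ┏━━━━━━━━━━━━━━━━━
┃                 ┃ FormWidget      
┃                 ┠─────────────────
┃function validate┃> Notes:      [Bo
┃  const config = ┃  Name:       [  
┃  const options =┃  Address:    [  
┃}                ┃  Language:   ( )
┃                 ┃  Role:       [Ad
┃                 ┃  Active:     [ ]
┃const respons┏━━━┃                 
┃             ┃ Mi┃                 
┃// FIXME: opt┠───┃                 
┃             ┃■■■┃                 
┗━━━━━━━━━━━━━┃■■■┃                 
              ┃■■■┗━━━━━━━━━━━━━━━━━
              ┃■■■■■■■■■■           
              ┃■■■■■■■■■■           
              ┃■■■■■■■■■■           
              ┗━━━━━━━━━━━━━━━━━━━━━
                                    
                                    


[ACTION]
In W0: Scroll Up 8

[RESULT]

┃const path = requ┏━━━━━━━━━━━━━━━━━
┃const express = r┃ FormWidget      
┃                 ┠─────────────────
┃                 ┃> Notes:      [Bo
┃                 ┃  Name:       [  
┃function validate┃  Address:    [  
┃  const config = ┃  Language:   ( )
┃  const options =┃  Role:       [Ad
┃}                ┃  Active:     [ ]
┃             ┏━━━┃                 
┃             ┃ Mi┃                 
┃const respons┠───┃                 
┃             ┃■■■┃                 
┗━━━━━━━━━━━━━┃■■■┃                 
              ┃■■■┗━━━━━━━━━━━━━━━━━
              ┃■■■■■■■■■■           
              ┃■■■■■■■■■■           
              ┃■■■■■■■■■■           
              ┗━━━━━━━━━━━━━━━━━━━━━
                                    
                                    


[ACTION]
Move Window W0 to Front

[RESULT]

┃const path = require('path');     █
┃const express = require('express')░
┃                                  ░
┃                                  ░
┃                                  ░
┃function validateInput(result) {  ░
┃  const config = 21;              ░
┃  const options = 62;             ░
┃}                                 ░
┃                                  ░
┃                                  ░
┃const response = [];              ░
┃                                  ▼
┗━━━━━━━━━━━━━━━━━━━━━━━━━━━━━━━━━━━
              ┃■■■┗━━━━━━━━━━━━━━━━━
              ┃■■■■■■■■■■           
              ┃■■■■■■■■■■           
              ┃■■■■■■■■■■           
              ┗━━━━━━━━━━━━━━━━━━━━━
                                    
                                    
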